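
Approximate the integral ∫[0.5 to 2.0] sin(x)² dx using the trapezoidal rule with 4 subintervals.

f(x) = sin(x)²
a = 0.5, b = 2.0, n = 4
h = (b - a)/n = 0.375000

Trapezoidal rule: (h/2)[f(x₀) + 2f(x₁) + 2f(x₂) + ... + f(xₙ)]

x_0 = 0.5000, f(x_0) = 0.229849, coefficient = 1
x_1 = 0.8750, f(x_1) = 0.589123, coefficient = 2
x_2 = 1.2500, f(x_2) = 0.900572, coefficient = 2
x_3 = 1.6250, f(x_3) = 0.997065, coefficient = 2
x_4 = 2.0000, f(x_4) = 0.826822, coefficient = 1

I ≈ (0.375000/2) × 6.030190 = 1.130661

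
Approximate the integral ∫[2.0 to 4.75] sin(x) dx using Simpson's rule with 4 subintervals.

f(x) = sin(x)
a = 2.0, b = 4.75, n = 4
h = (b - a)/n = 0.687500

Simpson's rule: (h/3)[f(x₀) + 4f(x₁) + 2f(x₂) + ... + f(xₙ)]

x_0 = 2.0000, f(x_0) = 0.909297, coefficient = 1
x_1 = 2.6875, f(x_1) = 0.438647, coefficient = 4
x_2 = 3.3750, f(x_2) = -0.231294, coefficient = 2
x_3 = 4.0625, f(x_3) = -0.796151, coefficient = 4
x_4 = 4.7500, f(x_4) = -0.999293, coefficient = 1

I ≈ (0.687500/3) × -1.982599 = -0.454345
Exact value: -0.453749
Error: 0.000597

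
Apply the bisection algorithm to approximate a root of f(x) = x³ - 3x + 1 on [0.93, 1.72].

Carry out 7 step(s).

f(x) = x³ - 3x + 1
Initial interval: [0.93, 1.72]

Iteration 1:
  c_1 = (0.930000 + 1.720000)/2 = 1.325000
  f(c_1) = f(1.325000) = -0.648797
  f(a) × f(c) ≥ 0, new interval: [1.325000, 1.720000]
Iteration 2:
  c_2 = (1.325000 + 1.720000)/2 = 1.522500
  f(c_2) = f(1.522500) = -0.038335
  f(a) × f(c) ≥ 0, new interval: [1.522500, 1.720000]
Iteration 3:
  c_3 = (1.522500 + 1.720000)/2 = 1.621250
  f(c_3) = f(1.621250) = 0.397627
  f(a) × f(c) < 0, new interval: [1.522500, 1.621250]
Iteration 4:
  c_4 = (1.522500 + 1.621250)/2 = 1.571875
  f(c_4) = f(1.571875) = 0.168150
  f(a) × f(c) < 0, new interval: [1.522500, 1.571875]
Iteration 5:
  c_5 = (1.522500 + 1.571875)/2 = 1.547187
  f(c_5) = f(1.547187) = 0.062078
  f(a) × f(c) < 0, new interval: [1.522500, 1.547187]
Iteration 6:
  c_6 = (1.522500 + 1.547187)/2 = 1.534844
  f(c_6) = f(1.534844) = 0.011170
  f(a) × f(c) < 0, new interval: [1.522500, 1.534844]
Iteration 7:
  c_7 = (1.522500 + 1.534844)/2 = 1.528672
  f(c_7) = f(1.528672) = -0.013758
  f(a) × f(c) ≥ 0, new interval: [1.528672, 1.534844]

After 7 iteration(s), the approximation is c_7 = 1.528672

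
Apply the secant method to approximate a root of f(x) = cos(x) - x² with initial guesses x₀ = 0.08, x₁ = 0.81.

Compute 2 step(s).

f(x) = cos(x) - x²
x₀ = 0.08, x₁ = 0.81

Secant formula: x_{n+1} = x_n - f(x_n)(x_n - x_{n-1})/(f(x_n) - f(x_{n-1}))

Iteration 1:
  f(0.080000) = 0.990402
  f(0.810000) = 0.033398
  x_2 = 0.810000 - 0.033398×(0.810000 - 0.080000)/(0.033398 - 0.990402)
       = 0.835476
Iteration 2:
  f(0.810000) = 0.033398
  f(0.835476) = -0.027196
  x_3 = 0.835476 - (-0.027196)×(0.835476 - 0.810000)/(-0.027196 - 0.033398)
       = 0.824042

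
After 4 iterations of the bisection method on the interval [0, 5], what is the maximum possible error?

Bisection error bound: |error| ≤ (b-a)/2^n
|error| ≤ (5 - 0)/2^4 = 5/2^4
|error| ≤ 0.3125000000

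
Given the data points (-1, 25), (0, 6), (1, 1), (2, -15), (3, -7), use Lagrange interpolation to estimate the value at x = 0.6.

Lagrange interpolation formula:
P(x) = Σ yᵢ × Lᵢ(x)
where Lᵢ(x) = Π_{j≠i} (x - xⱼ)/(xᵢ - xⱼ)

L_0(0.6) = (0.6 - 0)/(-1 - 0) × (0.6 - 1)/(-1 - 1) × (0.6 - 2)/(-1 - 2) × (0.6 - 3)/(-1 - 3) = -0.033600
L_1(0.6) = (0.6 - (-1))/(0 - (-1)) × (0.6 - 1)/(0 - 1) × (0.6 - 2)/(0 - 2) × (0.6 - 3)/(0 - 3) = 0.358400
L_2(0.6) = (0.6 - (-1))/(1 - (-1)) × (0.6 - 0)/(1 - 0) × (0.6 - 2)/(1 - 2) × (0.6 - 3)/(1 - 3) = 0.806400
L_3(0.6) = (0.6 - (-1))/(2 - (-1)) × (0.6 - 0)/(2 - 0) × (0.6 - 1)/(2 - 1) × (0.6 - 3)/(2 - 3) = -0.153600
L_4(0.6) = (0.6 - (-1))/(3 - (-1)) × (0.6 - 0)/(3 - 0) × (0.6 - 1)/(3 - 1) × (0.6 - 2)/(3 - 2) = 0.022400

P(0.6) = 25×L_0(0.6) + 6×L_1(0.6) + 1×L_2(0.6) + (-15)×L_3(0.6) + (-7)×L_4(0.6)
P(0.6) = 4.264000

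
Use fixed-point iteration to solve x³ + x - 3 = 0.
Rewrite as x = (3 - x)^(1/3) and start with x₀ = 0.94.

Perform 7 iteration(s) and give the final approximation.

Equation: x³ + x - 3 = 0
Fixed-point form: x = (3 - x)^(1/3)
x₀ = 0.94

x_1 = g(0.940000) = 1.272396
x_2 = g(1.272396) = 1.199908
x_3 = g(1.199908) = 1.216461
x_4 = g(1.216461) = 1.212721
x_5 = g(1.212721) = 1.213568
x_6 = g(1.213568) = 1.213376
x_7 = g(1.213376) = 1.213420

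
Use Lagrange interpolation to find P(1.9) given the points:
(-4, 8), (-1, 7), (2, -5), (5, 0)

Lagrange interpolation formula:
P(x) = Σ yᵢ × Lᵢ(x)
where Lᵢ(x) = Π_{j≠i} (x - xⱼ)/(xᵢ - xⱼ)

L_0(1.9) = (1.9 - (-1))/(-4 - (-1)) × (1.9 - 2)/(-4 - 2) × (1.9 - 5)/(-4 - 5) = -0.005549
L_1(1.9) = (1.9 - (-4))/(-1 - (-4)) × (1.9 - 2)/(-1 - 2) × (1.9 - 5)/(-1 - 5) = 0.033870
L_2(1.9) = (1.9 - (-4))/(2 - (-4)) × (1.9 - (-1))/(2 - (-1)) × (1.9 - 5)/(2 - 5) = 0.982241
L_3(1.9) = (1.9 - (-4))/(5 - (-4)) × (1.9 - (-1))/(5 - (-1)) × (1.9 - 2)/(5 - 2) = -0.010562

P(1.9) = 8×L_0(1.9) + 7×L_1(1.9) + (-5)×L_2(1.9) + 0×L_3(1.9)
P(1.9) = -4.718506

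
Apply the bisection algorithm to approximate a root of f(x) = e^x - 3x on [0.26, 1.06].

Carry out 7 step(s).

f(x) = e^x - 3x
Initial interval: [0.26, 1.06]

Iteration 1:
  c_1 = (0.260000 + 1.060000)/2 = 0.660000
  f(c_1) = f(0.660000) = -0.045208
  f(a) × f(c) < 0, new interval: [0.260000, 0.660000]
Iteration 2:
  c_2 = (0.260000 + 0.660000)/2 = 0.460000
  f(c_2) = f(0.460000) = 0.204074
  f(a) × f(c) ≥ 0, new interval: [0.460000, 0.660000]
Iteration 3:
  c_3 = (0.460000 + 0.660000)/2 = 0.560000
  f(c_3) = f(0.560000) = 0.070673
  f(a) × f(c) ≥ 0, new interval: [0.560000, 0.660000]
Iteration 4:
  c_4 = (0.560000 + 0.660000)/2 = 0.610000
  f(c_4) = f(0.610000) = 0.010431
  f(a) × f(c) ≥ 0, new interval: [0.610000, 0.660000]
Iteration 5:
  c_5 = (0.610000 + 0.660000)/2 = 0.635000
  f(c_5) = f(0.635000) = -0.017978
  f(a) × f(c) < 0, new interval: [0.610000, 0.635000]
Iteration 6:
  c_6 = (0.610000 + 0.635000)/2 = 0.622500
  f(c_6) = f(0.622500) = -0.003919
  f(a) × f(c) < 0, new interval: [0.610000, 0.622500]
Iteration 7:
  c_7 = (0.610000 + 0.622500)/2 = 0.616250
  f(c_7) = f(0.616250) = 0.003220
  f(a) × f(c) ≥ 0, new interval: [0.616250, 0.622500]

After 7 iteration(s), the approximation is c_7 = 0.616250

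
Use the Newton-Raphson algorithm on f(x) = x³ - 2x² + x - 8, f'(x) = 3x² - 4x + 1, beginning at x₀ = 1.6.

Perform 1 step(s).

f(x) = x³ - 2x² + x - 8
f'(x) = 3x² - 4x + 1
x₀ = 1.6

Newton-Raphson formula: x_{n+1} = x_n - f(x_n)/f'(x_n)

Iteration 1:
  f(1.600000) = -7.424000
  f'(1.600000) = 2.280000
  x_1 = 1.600000 - (-7.424000)/2.280000 = 4.856140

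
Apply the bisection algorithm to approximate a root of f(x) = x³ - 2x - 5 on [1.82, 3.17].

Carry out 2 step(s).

f(x) = x³ - 2x - 5
Initial interval: [1.82, 3.17]

Iteration 1:
  c_1 = (1.820000 + 3.170000)/2 = 2.495000
  f(c_1) = f(2.495000) = 5.541437
  f(a) × f(c) < 0, new interval: [1.820000, 2.495000]
Iteration 2:
  c_2 = (1.820000 + 2.495000)/2 = 2.157500
  f(c_2) = f(2.157500) = 0.727744
  f(a) × f(c) < 0, new interval: [1.820000, 2.157500]

After 2 iteration(s), the approximation is c_2 = 2.157500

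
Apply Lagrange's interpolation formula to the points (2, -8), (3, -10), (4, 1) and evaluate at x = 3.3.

Lagrange interpolation formula:
P(x) = Σ yᵢ × Lᵢ(x)
where Lᵢ(x) = Π_{j≠i} (x - xⱼ)/(xᵢ - xⱼ)

L_0(3.3) = (3.3 - 3)/(2 - 3) × (3.3 - 4)/(2 - 4) = -0.105000
L_1(3.3) = (3.3 - 2)/(3 - 2) × (3.3 - 4)/(3 - 4) = 0.910000
L_2(3.3) = (3.3 - 2)/(4 - 2) × (3.3 - 3)/(4 - 3) = 0.195000

P(3.3) = (-8)×L_0(3.3) + (-10)×L_1(3.3) + 1×L_2(3.3)
P(3.3) = -8.065000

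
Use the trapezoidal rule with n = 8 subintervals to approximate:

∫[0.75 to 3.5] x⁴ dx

f(x) = x⁴
a = 0.75, b = 3.5, n = 8
h = (b - a)/n = 0.343750

Trapezoidal rule: (h/2)[f(x₀) + 2f(x₁) + 2f(x₂) + ... + f(xₙ)]

x_0 = 0.7500, f(x_0) = 0.316406, coefficient = 1
x_1 = 1.0938, f(x_1) = 1.431108, coefficient = 2
x_2 = 1.4375, f(x_2) = 4.270035, coefficient = 2
x_3 = 1.7812, f(x_3) = 10.066987, coefficient = 2
x_4 = 2.1250, f(x_4) = 20.390869, coefficient = 2
x_5 = 2.4688, f(x_5) = 37.145692, coefficient = 2
x_6 = 2.8125, f(x_6) = 62.570572, coefficient = 2
x_7 = 3.1562, f(x_7) = 99.239732, coefficient = 2
x_8 = 3.5000, f(x_8) = 150.062500, coefficient = 1

I ≈ (0.343750/2) × 620.608894 = 106.667154
Exact value: 104.996289
Error: 1.670865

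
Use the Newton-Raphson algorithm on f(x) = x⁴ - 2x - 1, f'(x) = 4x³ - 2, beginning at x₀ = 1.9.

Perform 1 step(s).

f(x) = x⁴ - 2x - 1
f'(x) = 4x³ - 2
x₀ = 1.9

Newton-Raphson formula: x_{n+1} = x_n - f(x_n)/f'(x_n)

Iteration 1:
  f(1.900000) = 8.232100
  f'(1.900000) = 25.436000
  x_1 = 1.900000 - 8.232100/25.436000 = 1.576360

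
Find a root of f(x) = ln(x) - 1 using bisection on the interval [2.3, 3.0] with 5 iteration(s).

f(x) = ln(x) - 1
Initial interval: [2.3, 3.0]

Iteration 1:
  c_1 = (2.300000 + 3.000000)/2 = 2.650000
  f(c_1) = f(2.650000) = -0.025440
  f(a) × f(c) ≥ 0, new interval: [2.650000, 3.000000]
Iteration 2:
  c_2 = (2.650000 + 3.000000)/2 = 2.825000
  f(c_2) = f(2.825000) = 0.038508
  f(a) × f(c) < 0, new interval: [2.650000, 2.825000]
Iteration 3:
  c_3 = (2.650000 + 2.825000)/2 = 2.737500
  f(c_3) = f(2.737500) = 0.007045
  f(a) × f(c) < 0, new interval: [2.650000, 2.737500]
Iteration 4:
  c_4 = (2.650000 + 2.737500)/2 = 2.693750
  f(c_4) = f(2.693750) = -0.009066
  f(a) × f(c) ≥ 0, new interval: [2.693750, 2.737500]
Iteration 5:
  c_5 = (2.693750 + 2.737500)/2 = 2.715625
  f(c_5) = f(2.715625) = -0.000978
  f(a) × f(c) ≥ 0, new interval: [2.715625, 2.737500]

After 5 iteration(s), the approximation is c_5 = 2.715625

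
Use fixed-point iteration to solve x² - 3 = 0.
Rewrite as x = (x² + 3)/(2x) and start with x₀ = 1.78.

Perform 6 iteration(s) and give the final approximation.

Equation: x² - 3 = 0
Fixed-point form: x = (x² + 3)/(2x)
x₀ = 1.78

x_1 = g(1.780000) = 1.732697
x_2 = g(1.732697) = 1.732051
x_3 = g(1.732051) = 1.732051
x_4 = g(1.732051) = 1.732051
x_5 = g(1.732051) = 1.732051
x_6 = g(1.732051) = 1.732051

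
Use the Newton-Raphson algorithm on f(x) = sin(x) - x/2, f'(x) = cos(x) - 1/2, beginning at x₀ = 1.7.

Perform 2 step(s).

f(x) = sin(x) - x/2
f'(x) = cos(x) - 1/2
x₀ = 1.7

Newton-Raphson formula: x_{n+1} = x_n - f(x_n)/f'(x_n)

Iteration 1:
  f(1.700000) = 0.141665
  f'(1.700000) = -0.628844
  x_1 = 1.700000 - 0.141665/(-0.628844) = 1.925278
Iteration 2:
  f(1.925278) = -0.024812
  f'(1.925278) = -0.847104
  x_2 = 1.925278 - (-0.024812)/(-0.847104) = 1.895987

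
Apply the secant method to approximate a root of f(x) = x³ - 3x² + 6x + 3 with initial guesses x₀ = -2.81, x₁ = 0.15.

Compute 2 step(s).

f(x) = x³ - 3x² + 6x + 3
x₀ = -2.81, x₁ = 0.15

Secant formula: x_{n+1} = x_n - f(x_n)(x_n - x_{n-1})/(f(x_n) - f(x_{n-1}))

Iteration 1:
  f(-2.810000) = -59.736341
  f(0.150000) = 3.835875
  x_2 = 0.150000 - 3.835875×(0.150000 - (-2.810000))/(3.835875 - (-59.736341))
       = -0.028603
Iteration 2:
  f(0.150000) = 3.835875
  f(-0.028603) = 2.825904
  x_3 = -0.028603 - 2.825904×(-0.028603 - 0.150000)/(2.825904 - 3.835875)
       = -0.528335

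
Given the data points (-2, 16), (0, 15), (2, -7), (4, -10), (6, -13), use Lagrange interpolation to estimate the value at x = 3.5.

Lagrange interpolation formula:
P(x) = Σ yᵢ × Lᵢ(x)
where Lᵢ(x) = Π_{j≠i} (x - xⱼ)/(xᵢ - xⱼ)

L_0(3.5) = (3.5 - 0)/(-2 - 0) × (3.5 - 2)/(-2 - 2) × (3.5 - 4)/(-2 - 4) × (3.5 - 6)/(-2 - 6) = 0.017090
L_1(3.5) = (3.5 - (-2))/(0 - (-2)) × (3.5 - 2)/(0 - 2) × (3.5 - 4)/(0 - 4) × (3.5 - 6)/(0 - 6) = -0.107422
L_2(3.5) = (3.5 - (-2))/(2 - (-2)) × (3.5 - 0)/(2 - 0) × (3.5 - 4)/(2 - 4) × (3.5 - 6)/(2 - 6) = 0.375977
L_3(3.5) = (3.5 - (-2))/(4 - (-2)) × (3.5 - 0)/(4 - 0) × (3.5 - 2)/(4 - 2) × (3.5 - 6)/(4 - 6) = 0.751953
L_4(3.5) = (3.5 - (-2))/(6 - (-2)) × (3.5 - 0)/(6 - 0) × (3.5 - 2)/(6 - 2) × (3.5 - 4)/(6 - 4) = -0.037598

P(3.5) = 16×L_0(3.5) + 15×L_1(3.5) + (-7)×L_2(3.5) + (-10)×L_3(3.5) + (-13)×L_4(3.5)
P(3.5) = -11.000488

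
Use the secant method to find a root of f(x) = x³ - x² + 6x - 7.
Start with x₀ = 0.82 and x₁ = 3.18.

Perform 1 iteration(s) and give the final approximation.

f(x) = x³ - x² + 6x - 7
x₀ = 0.82, x₁ = 3.18

Secant formula: x_{n+1} = x_n - f(x_n)(x_n - x_{n-1})/(f(x_n) - f(x_{n-1}))

Iteration 1:
  f(0.820000) = -2.201032
  f(3.180000) = 34.125032
  x_2 = 3.180000 - 34.125032×(3.180000 - 0.820000)/(34.125032 - (-2.201032))
       = 0.962995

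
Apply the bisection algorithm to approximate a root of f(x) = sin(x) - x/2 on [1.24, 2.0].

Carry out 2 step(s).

f(x) = sin(x) - x/2
Initial interval: [1.24, 2.0]

Iteration 1:
  c_1 = (1.240000 + 2.000000)/2 = 1.620000
  f(c_1) = f(1.620000) = 0.188790
  f(a) × f(c) ≥ 0, new interval: [1.620000, 2.000000]
Iteration 2:
  c_2 = (1.620000 + 2.000000)/2 = 1.810000
  f(c_2) = f(1.810000) = 0.066527
  f(a) × f(c) ≥ 0, new interval: [1.810000, 2.000000]

After 2 iteration(s), the approximation is c_2 = 1.810000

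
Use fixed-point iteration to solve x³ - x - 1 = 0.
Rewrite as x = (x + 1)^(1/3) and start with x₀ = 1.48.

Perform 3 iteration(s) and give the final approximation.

Equation: x³ - x - 1 = 0
Fixed-point form: x = (x + 1)^(1/3)
x₀ = 1.48

x_1 = g(1.480000) = 1.353580
x_2 = g(1.353580) = 1.330178
x_3 = g(1.330178) = 1.325754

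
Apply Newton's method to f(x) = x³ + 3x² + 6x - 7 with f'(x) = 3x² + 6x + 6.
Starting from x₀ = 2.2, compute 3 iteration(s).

f(x) = x³ + 3x² + 6x - 7
f'(x) = 3x² + 6x + 6
x₀ = 2.2

Newton-Raphson formula: x_{n+1} = x_n - f(x_n)/f'(x_n)

Iteration 1:
  f(2.200000) = 31.368000
  f'(2.200000) = 33.720000
  x_1 = 2.200000 - 31.368000/33.720000 = 1.269751
Iteration 2:
  f(1.269751) = 7.502485
  f'(1.269751) = 18.455307
  x_2 = 1.269751 - 7.502485/18.455307 = 0.863229
Iteration 3:
  f(0.863229) = 1.058115
  f'(0.863229) = 13.414868
  x_3 = 0.863229 - 1.058115/13.414868 = 0.784353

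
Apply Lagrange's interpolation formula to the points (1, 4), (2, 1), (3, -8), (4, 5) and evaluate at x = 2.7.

Lagrange interpolation formula:
P(x) = Σ yᵢ × Lᵢ(x)
where Lᵢ(x) = Π_{j≠i} (x - xⱼ)/(xᵢ - xⱼ)

L_0(2.7) = (2.7 - 2)/(1 - 2) × (2.7 - 3)/(1 - 3) × (2.7 - 4)/(1 - 4) = -0.045500
L_1(2.7) = (2.7 - 1)/(2 - 1) × (2.7 - 3)/(2 - 3) × (2.7 - 4)/(2 - 4) = 0.331500
L_2(2.7) = (2.7 - 1)/(3 - 1) × (2.7 - 2)/(3 - 2) × (2.7 - 4)/(3 - 4) = 0.773500
L_3(2.7) = (2.7 - 1)/(4 - 1) × (2.7 - 2)/(4 - 2) × (2.7 - 3)/(4 - 3) = -0.059500

P(2.7) = 4×L_0(2.7) + 1×L_1(2.7) + (-8)×L_2(2.7) + 5×L_3(2.7)
P(2.7) = -6.336000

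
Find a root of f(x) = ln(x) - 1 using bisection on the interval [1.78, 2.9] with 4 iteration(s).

f(x) = ln(x) - 1
Initial interval: [1.78, 2.9]

Iteration 1:
  c_1 = (1.780000 + 2.900000)/2 = 2.340000
  f(c_1) = f(2.340000) = -0.149849
  f(a) × f(c) ≥ 0, new interval: [2.340000, 2.900000]
Iteration 2:
  c_2 = (2.340000 + 2.900000)/2 = 2.620000
  f(c_2) = f(2.620000) = -0.036826
  f(a) × f(c) ≥ 0, new interval: [2.620000, 2.900000]
Iteration 3:
  c_3 = (2.620000 + 2.900000)/2 = 2.760000
  f(c_3) = f(2.760000) = 0.015231
  f(a) × f(c) < 0, new interval: [2.620000, 2.760000]
Iteration 4:
  c_4 = (2.620000 + 2.760000)/2 = 2.690000
  f(c_4) = f(2.690000) = -0.010459
  f(a) × f(c) ≥ 0, new interval: [2.690000, 2.760000]

After 4 iteration(s), the approximation is c_4 = 2.690000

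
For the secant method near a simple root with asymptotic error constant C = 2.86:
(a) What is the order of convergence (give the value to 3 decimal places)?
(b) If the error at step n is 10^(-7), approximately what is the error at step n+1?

(a) Secant method has superlinear convergence with order φ = (1+√5)/2 ≈ 1.618.
    This means |e_{n+1}| ≈ C|e_n|^1.618.

(b) With |e_n| = 10^(-7) and C = 2.86:
    |e_{n+1}| ≈ 2.86 × (10^(-7))^1.618 = 2.86 × 10^(-11.33)

(a) ≈ 1.618 (golden ratio); (b) |e_{n+1}| ≈ 1.349e-11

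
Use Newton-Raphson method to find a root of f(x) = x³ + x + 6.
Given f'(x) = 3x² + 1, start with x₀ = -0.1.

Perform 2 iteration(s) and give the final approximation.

f(x) = x³ + x + 6
f'(x) = 3x² + 1
x₀ = -0.1

Newton-Raphson formula: x_{n+1} = x_n - f(x_n)/f'(x_n)

Iteration 1:
  f(-0.100000) = 5.899000
  f'(-0.100000) = 1.030000
  x_1 = -0.100000 - 5.899000/1.030000 = -5.827184
Iteration 2:
  f(-5.827184) = -197.695519
  f'(-5.827184) = 102.868236
  x_2 = -5.827184 - (-197.695519)/102.868236 = -3.905352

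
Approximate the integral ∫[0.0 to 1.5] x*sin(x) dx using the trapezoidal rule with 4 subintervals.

f(x) = x*sin(x)
a = 0.0, b = 1.5, n = 4
h = (b - a)/n = 0.375000

Trapezoidal rule: (h/2)[f(x₀) + 2f(x₁) + 2f(x₂) + ... + f(xₙ)]

x_0 = 0.0000, f(x_0) = 0.000000, coefficient = 1
x_1 = 0.3750, f(x_1) = 0.137352, coefficient = 2
x_2 = 0.7500, f(x_2) = 0.511229, coefficient = 2
x_3 = 1.1250, f(x_3) = 1.015051, coefficient = 2
x_4 = 1.5000, f(x_4) = 1.496242, coefficient = 1

I ≈ (0.375000/2) × 4.823507 = 0.904408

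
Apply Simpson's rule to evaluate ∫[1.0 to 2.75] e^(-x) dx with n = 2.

f(x) = e^(-x)
a = 1.0, b = 2.75, n = 2
h = (b - a)/n = 0.875000

Simpson's rule: (h/3)[f(x₀) + 4f(x₁) + 2f(x₂) + ... + f(xₙ)]

x_0 = 1.0000, f(x_0) = 0.367879, coefficient = 1
x_1 = 1.8750, f(x_1) = 0.153355, coefficient = 4
x_2 = 2.7500, f(x_2) = 0.063928, coefficient = 1

I ≈ (0.875000/3) × 1.045227 = 0.304858
Exact value: 0.303952
Error: 0.000906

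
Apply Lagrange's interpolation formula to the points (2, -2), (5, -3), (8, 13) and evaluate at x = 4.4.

Lagrange interpolation formula:
P(x) = Σ yᵢ × Lᵢ(x)
where Lᵢ(x) = Π_{j≠i} (x - xⱼ)/(xᵢ - xⱼ)

L_0(4.4) = (4.4 - 5)/(2 - 5) × (4.4 - 8)/(2 - 8) = 0.120000
L_1(4.4) = (4.4 - 2)/(5 - 2) × (4.4 - 8)/(5 - 8) = 0.960000
L_2(4.4) = (4.4 - 2)/(8 - 2) × (4.4 - 5)/(8 - 5) = -0.080000

P(4.4) = (-2)×L_0(4.4) + (-3)×L_1(4.4) + 13×L_2(4.4)
P(4.4) = -4.160000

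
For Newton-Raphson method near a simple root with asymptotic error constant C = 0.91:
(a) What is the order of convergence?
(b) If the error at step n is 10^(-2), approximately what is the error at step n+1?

(a) Newton-Raphson has quadratic (order 2) convergence near simple roots.
    This means |e_{n+1}| ≈ C|e_n|².

(b) With |e_n| = 10^(-2) and C = 0.91:
    |e_{n+1}| ≈ 0.91 × (10^(-2))² = 0.91 × 10^(-4)

(a) 2 (quadratic); (b) |e_{n+1}| ≈ 9.100e-05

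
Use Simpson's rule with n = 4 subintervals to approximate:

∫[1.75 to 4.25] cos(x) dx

f(x) = cos(x)
a = 1.75, b = 4.25, n = 4
h = (b - a)/n = 0.625000

Simpson's rule: (h/3)[f(x₀) + 4f(x₁) + 2f(x₂) + ... + f(xₙ)]

x_0 = 1.7500, f(x_0) = -0.178246, coefficient = 1
x_1 = 2.3750, f(x_1) = -0.720278, coefficient = 4
x_2 = 3.0000, f(x_2) = -0.989992, coefficient = 2
x_3 = 3.6250, f(x_3) = -0.885416, coefficient = 4
x_4 = 4.2500, f(x_4) = -0.446087, coefficient = 1

I ≈ (0.625000/3) × -9.027098 = -1.880645
Exact value: -1.878975
Error: 0.001670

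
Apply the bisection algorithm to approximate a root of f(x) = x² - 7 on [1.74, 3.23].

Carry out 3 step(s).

f(x) = x² - 7
Initial interval: [1.74, 3.23]

Iteration 1:
  c_1 = (1.740000 + 3.230000)/2 = 2.485000
  f(c_1) = f(2.485000) = -0.824775
  f(a) × f(c) ≥ 0, new interval: [2.485000, 3.230000]
Iteration 2:
  c_2 = (2.485000 + 3.230000)/2 = 2.857500
  f(c_2) = f(2.857500) = 1.165306
  f(a) × f(c) < 0, new interval: [2.485000, 2.857500]
Iteration 3:
  c_3 = (2.485000 + 2.857500)/2 = 2.671250
  f(c_3) = f(2.671250) = 0.135577
  f(a) × f(c) < 0, new interval: [2.485000, 2.671250]

After 3 iteration(s), the approximation is c_3 = 2.671250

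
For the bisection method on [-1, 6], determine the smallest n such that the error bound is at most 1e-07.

We need (b-a)/2^n ≤ 1e-07
(6 - (-1))/2^n ≤ 1e-07
7/2^n ≤ 1e-07
2^n ≥ 70000000
n ≥ log₂(70000000) = 26.06
n ≥ 27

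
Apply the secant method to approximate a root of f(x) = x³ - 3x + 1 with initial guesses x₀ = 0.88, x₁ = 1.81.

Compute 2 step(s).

f(x) = x³ - 3x + 1
x₀ = 0.88, x₁ = 1.81

Secant formula: x_{n+1} = x_n - f(x_n)(x_n - x_{n-1})/(f(x_n) - f(x_{n-1}))

Iteration 1:
  f(0.880000) = -0.958528
  f(1.810000) = 1.499741
  x_2 = 1.810000 - 1.499741×(1.810000 - 0.880000)/(1.499741 - (-0.958528))
       = 1.242626
Iteration 2:
  f(1.810000) = 1.499741
  f(1.242626) = -0.809116
  x_3 = 1.242626 - (-0.809116)×(1.242626 - 1.810000)/(-0.809116 - 1.499741)
       = 1.441456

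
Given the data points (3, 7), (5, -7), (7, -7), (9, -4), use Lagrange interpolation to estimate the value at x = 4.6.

Lagrange interpolation formula:
P(x) = Σ yᵢ × Lᵢ(x)
where Lᵢ(x) = Π_{j≠i} (x - xⱼ)/(xᵢ - xⱼ)

L_0(4.6) = (4.6 - 5)/(3 - 5) × (4.6 - 7)/(3 - 7) × (4.6 - 9)/(3 - 9) = 0.088000
L_1(4.6) = (4.6 - 3)/(5 - 3) × (4.6 - 7)/(5 - 7) × (4.6 - 9)/(5 - 9) = 1.056000
L_2(4.6) = (4.6 - 3)/(7 - 3) × (4.6 - 5)/(7 - 5) × (4.6 - 9)/(7 - 9) = -0.176000
L_3(4.6) = (4.6 - 3)/(9 - 3) × (4.6 - 5)/(9 - 5) × (4.6 - 7)/(9 - 7) = 0.032000

P(4.6) = 7×L_0(4.6) + (-7)×L_1(4.6) + (-7)×L_2(4.6) + (-4)×L_3(4.6)
P(4.6) = -5.672000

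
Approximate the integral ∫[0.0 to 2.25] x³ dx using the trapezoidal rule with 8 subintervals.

f(x) = x³
a = 0.0, b = 2.25, n = 8
h = (b - a)/n = 0.281250

Trapezoidal rule: (h/2)[f(x₀) + 2f(x₁) + 2f(x₂) + ... + f(xₙ)]

x_0 = 0.0000, f(x_0) = 0.000000, coefficient = 1
x_1 = 0.2812, f(x_1) = 0.022247, coefficient = 2
x_2 = 0.5625, f(x_2) = 0.177979, coefficient = 2
x_3 = 0.8438, f(x_3) = 0.600677, coefficient = 2
x_4 = 1.1250, f(x_4) = 1.423828, coefficient = 2
x_5 = 1.4062, f(x_5) = 2.780914, coefficient = 2
x_6 = 1.6875, f(x_6) = 4.805420, coefficient = 2
x_7 = 1.9688, f(x_7) = 7.630829, coefficient = 2
x_8 = 2.2500, f(x_8) = 11.390625, coefficient = 1

I ≈ (0.281250/2) × 46.274414 = 6.507339
Exact value: 6.407227
Error: 0.100113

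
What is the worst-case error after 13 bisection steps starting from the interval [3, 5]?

Bisection error bound: |error| ≤ (b-a)/2^n
|error| ≤ (5 - 3)/2^13 = 2/2^13
|error| ≤ 0.0002441406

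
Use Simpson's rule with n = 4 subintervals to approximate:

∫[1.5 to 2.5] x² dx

f(x) = x²
a = 1.5, b = 2.5, n = 4
h = (b - a)/n = 0.250000

Simpson's rule: (h/3)[f(x₀) + 4f(x₁) + 2f(x₂) + ... + f(xₙ)]

x_0 = 1.5000, f(x_0) = 2.250000, coefficient = 1
x_1 = 1.7500, f(x_1) = 3.062500, coefficient = 4
x_2 = 2.0000, f(x_2) = 4.000000, coefficient = 2
x_3 = 2.2500, f(x_3) = 5.062500, coefficient = 4
x_4 = 2.5000, f(x_4) = 6.250000, coefficient = 1

I ≈ (0.250000/3) × 49.000000 = 4.083333
Exact value: 4.083333
Error: 0.000000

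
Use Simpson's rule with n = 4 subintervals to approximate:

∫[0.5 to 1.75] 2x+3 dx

f(x) = 2x+3
a = 0.5, b = 1.75, n = 4
h = (b - a)/n = 0.312500

Simpson's rule: (h/3)[f(x₀) + 4f(x₁) + 2f(x₂) + ... + f(xₙ)]

x_0 = 0.5000, f(x_0) = 4.000000, coefficient = 1
x_1 = 0.8125, f(x_1) = 4.625000, coefficient = 4
x_2 = 1.1250, f(x_2) = 5.250000, coefficient = 2
x_3 = 1.4375, f(x_3) = 5.875000, coefficient = 4
x_4 = 1.7500, f(x_4) = 6.500000, coefficient = 1

I ≈ (0.312500/3) × 63.000000 = 6.562500
Exact value: 6.562500
Error: 0.000000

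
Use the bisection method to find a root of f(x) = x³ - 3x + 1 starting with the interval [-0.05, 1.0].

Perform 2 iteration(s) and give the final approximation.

f(x) = x³ - 3x + 1
Initial interval: [-0.05, 1.0]

Iteration 1:
  c_1 = (-0.050000 + 1.000000)/2 = 0.475000
  f(c_1) = f(0.475000) = -0.317828
  f(a) × f(c) < 0, new interval: [-0.050000, 0.475000]
Iteration 2:
  c_2 = (-0.050000 + 0.475000)/2 = 0.212500
  f(c_2) = f(0.212500) = 0.372096
  f(a) × f(c) ≥ 0, new interval: [0.212500, 0.475000]

After 2 iteration(s), the approximation is c_2 = 0.212500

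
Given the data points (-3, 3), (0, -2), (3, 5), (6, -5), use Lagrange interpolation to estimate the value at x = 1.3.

Lagrange interpolation formula:
P(x) = Σ yᵢ × Lᵢ(x)
where Lᵢ(x) = Π_{j≠i} (x - xⱼ)/(xᵢ - xⱼ)

L_0(1.3) = (1.3 - 0)/(-3 - 0) × (1.3 - 3)/(-3 - 3) × (1.3 - 6)/(-3 - 6) = -0.064117
L_1(1.3) = (1.3 - (-3))/(0 - (-3)) × (1.3 - 3)/(0 - 3) × (1.3 - 6)/(0 - 6) = 0.636241
L_2(1.3) = (1.3 - (-3))/(3 - (-3)) × (1.3 - 0)/(3 - 0) × (1.3 - 6)/(3 - 6) = 0.486537
L_3(1.3) = (1.3 - (-3))/(6 - (-3)) × (1.3 - 0)/(6 - 0) × (1.3 - 3)/(6 - 3) = -0.058660

P(1.3) = 3×L_0(1.3) + (-2)×L_1(1.3) + 5×L_2(1.3) + (-5)×L_3(1.3)
P(1.3) = 1.261154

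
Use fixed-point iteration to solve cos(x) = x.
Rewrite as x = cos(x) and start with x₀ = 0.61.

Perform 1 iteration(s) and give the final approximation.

Equation: cos(x) = x
Fixed-point form: x = cos(x)
x₀ = 0.61

x_1 = g(0.610000) = 0.819648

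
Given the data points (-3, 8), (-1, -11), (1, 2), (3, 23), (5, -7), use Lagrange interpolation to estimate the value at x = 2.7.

Lagrange interpolation formula:
P(x) = Σ yᵢ × Lᵢ(x)
where Lᵢ(x) = Π_{j≠i} (x - xⱼ)/(xᵢ - xⱼ)

L_0(2.7) = (2.7 - (-1))/(-3 - (-1)) × (2.7 - 1)/(-3 - 1) × (2.7 - 3)/(-3 - 3) × (2.7 - 5)/(-3 - 5) = 0.011302
L_1(2.7) = (2.7 - (-3))/(-1 - (-3)) × (2.7 - 1)/(-1 - 1) × (2.7 - 3)/(-1 - 3) × (2.7 - 5)/(-1 - 5) = -0.069647
L_2(2.7) = (2.7 - (-3))/(1 - (-3)) × (2.7 - (-1))/(1 - (-1)) × (2.7 - 3)/(1 - 3) × (2.7 - 5)/(1 - 5) = 0.227377
L_3(2.7) = (2.7 - (-3))/(3 - (-3)) × (2.7 - (-1))/(3 - (-1)) × (2.7 - 1)/(3 - 1) × (2.7 - 5)/(3 - 5) = 0.858978
L_4(2.7) = (2.7 - (-3))/(5 - (-3)) × (2.7 - (-1))/(5 - (-1)) × (2.7 - 1)/(5 - 1) × (2.7 - 3)/(5 - 3) = -0.028010

P(2.7) = 8×L_0(2.7) + (-11)×L_1(2.7) + 2×L_2(2.7) + 23×L_3(2.7) + (-7)×L_4(2.7)
P(2.7) = 21.263855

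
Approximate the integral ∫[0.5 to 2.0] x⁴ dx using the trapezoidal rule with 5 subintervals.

f(x) = x⁴
a = 0.5, b = 2.0, n = 5
h = (b - a)/n = 0.300000

Trapezoidal rule: (h/2)[f(x₀) + 2f(x₁) + 2f(x₂) + ... + f(xₙ)]

x_0 = 0.5000, f(x_0) = 0.062500, coefficient = 1
x_1 = 0.8000, f(x_1) = 0.409600, coefficient = 2
x_2 = 1.1000, f(x_2) = 1.464100, coefficient = 2
x_3 = 1.4000, f(x_3) = 3.841600, coefficient = 2
x_4 = 1.7000, f(x_4) = 8.352100, coefficient = 2
x_5 = 2.0000, f(x_5) = 16.000000, coefficient = 1

I ≈ (0.300000/2) × 44.197300 = 6.629595
Exact value: 6.393750
Error: 0.235845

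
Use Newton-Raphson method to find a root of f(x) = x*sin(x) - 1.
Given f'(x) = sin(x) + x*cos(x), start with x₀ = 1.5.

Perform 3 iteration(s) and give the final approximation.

f(x) = x*sin(x) - 1
f'(x) = sin(x) + x*cos(x)
x₀ = 1.5

Newton-Raphson formula: x_{n+1} = x_n - f(x_n)/f'(x_n)

Iteration 1:
  f(1.500000) = 0.496242
  f'(1.500000) = 1.103601
  x_1 = 1.500000 - 0.496242/1.103601 = 1.050342
Iteration 2:
  f(1.050342) = -0.088730
  f'(1.050342) = 1.389902
  x_2 = 1.050342 - (-0.088730)/1.389902 = 1.114181
Iteration 3:
  f(1.114181) = 0.000033
  f'(1.114181) = 1.388807
  x_3 = 1.114181 - 0.000033/1.388807 = 1.114157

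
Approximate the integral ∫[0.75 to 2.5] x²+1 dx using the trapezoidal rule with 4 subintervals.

f(x) = x²+1
a = 0.75, b = 2.5, n = 4
h = (b - a)/n = 0.437500

Trapezoidal rule: (h/2)[f(x₀) + 2f(x₁) + 2f(x₂) + ... + f(xₙ)]

x_0 = 0.7500, f(x_0) = 1.562500, coefficient = 1
x_1 = 1.1875, f(x_1) = 2.410156, coefficient = 2
x_2 = 1.6250, f(x_2) = 3.640625, coefficient = 2
x_3 = 2.0625, f(x_3) = 5.253906, coefficient = 2
x_4 = 2.5000, f(x_4) = 7.250000, coefficient = 1

I ≈ (0.437500/2) × 31.421875 = 6.873535
Exact value: 6.817708
Error: 0.055827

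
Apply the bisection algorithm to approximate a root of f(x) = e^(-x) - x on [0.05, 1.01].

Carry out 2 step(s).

f(x) = e^(-x) - x
Initial interval: [0.05, 1.01]

Iteration 1:
  c_1 = (0.050000 + 1.010000)/2 = 0.530000
  f(c_1) = f(0.530000) = 0.058605
  f(a) × f(c) ≥ 0, new interval: [0.530000, 1.010000]
Iteration 2:
  c_2 = (0.530000 + 1.010000)/2 = 0.770000
  f(c_2) = f(0.770000) = -0.306987
  f(a) × f(c) < 0, new interval: [0.530000, 0.770000]

After 2 iteration(s), the approximation is c_2 = 0.770000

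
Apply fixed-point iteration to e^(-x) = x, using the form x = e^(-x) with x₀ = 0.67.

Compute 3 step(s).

Equation: e^(-x) = x
Fixed-point form: x = e^(-x)
x₀ = 0.67

x_1 = g(0.670000) = 0.511709
x_2 = g(0.511709) = 0.599470
x_3 = g(0.599470) = 0.549102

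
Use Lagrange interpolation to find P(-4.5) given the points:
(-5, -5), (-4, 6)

Lagrange interpolation formula:
P(x) = Σ yᵢ × Lᵢ(x)
where Lᵢ(x) = Π_{j≠i} (x - xⱼ)/(xᵢ - xⱼ)

L_0(-4.5) = (-4.5 - (-4))/(-5 - (-4)) = 0.500000
L_1(-4.5) = (-4.5 - (-5))/(-4 - (-5)) = 0.500000

P(-4.5) = (-5)×L_0(-4.5) + 6×L_1(-4.5)
P(-4.5) = 0.500000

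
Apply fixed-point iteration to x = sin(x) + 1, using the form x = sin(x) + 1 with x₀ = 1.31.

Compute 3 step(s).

Equation: x = sin(x) + 1
Fixed-point form: x = sin(x) + 1
x₀ = 1.31

x_1 = g(1.310000) = 1.966185
x_2 = g(1.966185) = 1.922847
x_3 = g(1.922847) = 1.938668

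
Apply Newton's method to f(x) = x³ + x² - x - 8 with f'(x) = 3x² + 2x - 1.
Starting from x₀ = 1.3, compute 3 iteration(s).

f(x) = x³ + x² - x - 8
f'(x) = 3x² + 2x - 1
x₀ = 1.3

Newton-Raphson formula: x_{n+1} = x_n - f(x_n)/f'(x_n)

Iteration 1:
  f(1.300000) = -5.413000
  f'(1.300000) = 6.670000
  x_1 = 1.300000 - (-5.413000)/6.670000 = 2.111544
Iteration 2:
  f(2.111544) = 3.761646
  f'(2.111544) = 16.598946
  x_2 = 2.111544 - 3.761646/16.598946 = 1.884925
Iteration 3:
  f(1.884925) = 0.365042
  f'(1.884925) = 13.428672
  x_3 = 1.884925 - 0.365042/13.428672 = 1.857741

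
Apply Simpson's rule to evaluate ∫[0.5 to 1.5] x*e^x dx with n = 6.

f(x) = x*e^x
a = 0.5, b = 1.5, n = 6
h = (b - a)/n = 0.166667

Simpson's rule: (h/3)[f(x₀) + 4f(x₁) + 2f(x₂) + ... + f(xₙ)]

x_0 = 0.5000, f(x_0) = 0.824361, coefficient = 1
x_1 = 0.6667, f(x_1) = 1.298489, coefficient = 4
x_2 = 0.8333, f(x_2) = 1.917480, coefficient = 2
x_3 = 1.0000, f(x_3) = 2.718282, coefficient = 4
x_4 = 1.1667, f(x_4) = 3.746482, coefficient = 2
x_5 = 1.3333, f(x_5) = 5.058224, coefficient = 4
x_6 = 1.5000, f(x_6) = 6.722534, coefficient = 1

I ≈ (0.166667/3) × 55.174799 = 3.065267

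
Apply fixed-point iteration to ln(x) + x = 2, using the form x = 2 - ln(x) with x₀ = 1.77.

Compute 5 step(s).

Equation: ln(x) + x = 2
Fixed-point form: x = 2 - ln(x)
x₀ = 1.77

x_1 = g(1.770000) = 1.429020
x_2 = g(1.429020) = 1.643011
x_3 = g(1.643011) = 1.503470
x_4 = g(1.503470) = 1.592224
x_5 = g(1.592224) = 1.534868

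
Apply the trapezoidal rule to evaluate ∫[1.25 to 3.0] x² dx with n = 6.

f(x) = x²
a = 1.25, b = 3.0, n = 6
h = (b - a)/n = 0.291667

Trapezoidal rule: (h/2)[f(x₀) + 2f(x₁) + 2f(x₂) + ... + f(xₙ)]

x_0 = 1.2500, f(x_0) = 1.562500, coefficient = 1
x_1 = 1.5417, f(x_1) = 2.376736, coefficient = 2
x_2 = 1.8333, f(x_2) = 3.361111, coefficient = 2
x_3 = 2.1250, f(x_3) = 4.515625, coefficient = 2
x_4 = 2.4167, f(x_4) = 5.840278, coefficient = 2
x_5 = 2.7083, f(x_5) = 7.335069, coefficient = 2
x_6 = 3.0000, f(x_6) = 9.000000, coefficient = 1

I ≈ (0.291667/2) × 57.420139 = 8.373770
Exact value: 8.348958
Error: 0.024812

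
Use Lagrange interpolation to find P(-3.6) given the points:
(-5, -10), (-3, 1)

Lagrange interpolation formula:
P(x) = Σ yᵢ × Lᵢ(x)
where Lᵢ(x) = Π_{j≠i} (x - xⱼ)/(xᵢ - xⱼ)

L_0(-3.6) = (-3.6 - (-3))/(-5 - (-3)) = 0.300000
L_1(-3.6) = (-3.6 - (-5))/(-3 - (-5)) = 0.700000

P(-3.6) = (-10)×L_0(-3.6) + 1×L_1(-3.6)
P(-3.6) = -2.300000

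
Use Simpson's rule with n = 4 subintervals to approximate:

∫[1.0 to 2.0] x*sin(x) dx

f(x) = x*sin(x)
a = 1.0, b = 2.0, n = 4
h = (b - a)/n = 0.250000

Simpson's rule: (h/3)[f(x₀) + 4f(x₁) + 2f(x₂) + ... + f(xₙ)]

x_0 = 1.0000, f(x_0) = 0.841471, coefficient = 1
x_1 = 1.2500, f(x_1) = 1.186231, coefficient = 4
x_2 = 1.5000, f(x_2) = 1.496242, coefficient = 2
x_3 = 1.7500, f(x_3) = 1.721975, coefficient = 4
x_4 = 2.0000, f(x_4) = 1.818595, coefficient = 1

I ≈ (0.250000/3) × 17.285376 = 1.440448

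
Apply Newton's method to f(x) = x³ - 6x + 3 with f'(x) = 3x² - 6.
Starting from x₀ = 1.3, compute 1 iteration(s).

f(x) = x³ - 6x + 3
f'(x) = 3x² - 6
x₀ = 1.3

Newton-Raphson formula: x_{n+1} = x_n - f(x_n)/f'(x_n)

Iteration 1:
  f(1.300000) = -2.603000
  f'(1.300000) = -0.930000
  x_1 = 1.300000 - (-2.603000)/(-0.930000) = -1.498925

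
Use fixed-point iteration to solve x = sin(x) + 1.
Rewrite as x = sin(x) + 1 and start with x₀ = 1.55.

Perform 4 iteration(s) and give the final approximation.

Equation: x = sin(x) + 1
Fixed-point form: x = sin(x) + 1
x₀ = 1.55

x_1 = g(1.550000) = 1.999784
x_2 = g(1.999784) = 1.909387
x_3 = g(1.909387) = 1.943224
x_4 = g(1.943224) = 1.931447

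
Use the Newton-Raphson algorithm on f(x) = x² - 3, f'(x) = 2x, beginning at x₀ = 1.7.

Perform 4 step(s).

f(x) = x² - 3
f'(x) = 2x
x₀ = 1.7

Newton-Raphson formula: x_{n+1} = x_n - f(x_n)/f'(x_n)

Iteration 1:
  f(1.700000) = -0.110000
  f'(1.700000) = 3.400000
  x_1 = 1.700000 - (-0.110000)/3.400000 = 1.732353
Iteration 2:
  f(1.732353) = 0.001047
  f'(1.732353) = 3.464706
  x_2 = 1.732353 - 0.001047/3.464706 = 1.732051
Iteration 3:
  f(1.732051) = 0.000000
  f'(1.732051) = 3.464102
  x_3 = 1.732051 - 0.000000/3.464102 = 1.732051
Iteration 4:
  f(1.732051) = 0.000000
  f'(1.732051) = 3.464102
  x_4 = 1.732051 - 0.000000/3.464102 = 1.732051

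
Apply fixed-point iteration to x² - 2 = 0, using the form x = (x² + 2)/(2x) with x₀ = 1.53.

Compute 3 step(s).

Equation: x² - 2 = 0
Fixed-point form: x = (x² + 2)/(2x)
x₀ = 1.53

x_1 = g(1.530000) = 1.418595
x_2 = g(1.418595) = 1.414220
x_3 = g(1.414220) = 1.414214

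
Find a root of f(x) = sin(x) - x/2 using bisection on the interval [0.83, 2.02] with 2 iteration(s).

f(x) = sin(x) - x/2
Initial interval: [0.83, 2.02]

Iteration 1:
  c_1 = (0.830000 + 2.020000)/2 = 1.425000
  f(c_1) = f(1.425000) = 0.276891
  f(a) × f(c) ≥ 0, new interval: [1.425000, 2.020000]
Iteration 2:
  c_2 = (1.425000 + 2.020000)/2 = 1.722500
  f(c_2) = f(1.722500) = 0.127265
  f(a) × f(c) ≥ 0, new interval: [1.722500, 2.020000]

After 2 iteration(s), the approximation is c_2 = 1.722500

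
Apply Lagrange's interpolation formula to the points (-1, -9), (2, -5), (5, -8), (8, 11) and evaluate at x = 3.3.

Lagrange interpolation formula:
P(x) = Σ yᵢ × Lᵢ(x)
where Lᵢ(x) = Π_{j≠i} (x - xⱼ)/(xᵢ - xⱼ)

L_0(3.3) = (3.3 - 2)/(-1 - 2) × (3.3 - 5)/(-1 - 5) × (3.3 - 8)/(-1 - 8) = -0.064117
L_1(3.3) = (3.3 - (-1))/(2 - (-1)) × (3.3 - 5)/(2 - 5) × (3.3 - 8)/(2 - 8) = 0.636241
L_2(3.3) = (3.3 - (-1))/(5 - (-1)) × (3.3 - 2)/(5 - 2) × (3.3 - 8)/(5 - 8) = 0.486537
L_3(3.3) = (3.3 - (-1))/(8 - (-1)) × (3.3 - 2)/(8 - 2) × (3.3 - 5)/(8 - 5) = -0.058660

P(3.3) = (-9)×L_0(3.3) + (-5)×L_1(3.3) + (-8)×L_2(3.3) + 11×L_3(3.3)
P(3.3) = -7.141710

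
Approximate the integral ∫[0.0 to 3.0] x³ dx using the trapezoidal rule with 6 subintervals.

f(x) = x³
a = 0.0, b = 3.0, n = 6
h = (b - a)/n = 0.500000

Trapezoidal rule: (h/2)[f(x₀) + 2f(x₁) + 2f(x₂) + ... + f(xₙ)]

x_0 = 0.0000, f(x_0) = 0.000000, coefficient = 1
x_1 = 0.5000, f(x_1) = 0.125000, coefficient = 2
x_2 = 1.0000, f(x_2) = 1.000000, coefficient = 2
x_3 = 1.5000, f(x_3) = 3.375000, coefficient = 2
x_4 = 2.0000, f(x_4) = 8.000000, coefficient = 2
x_5 = 2.5000, f(x_5) = 15.625000, coefficient = 2
x_6 = 3.0000, f(x_6) = 27.000000, coefficient = 1

I ≈ (0.500000/2) × 83.250000 = 20.812500
Exact value: 20.250000
Error: 0.562500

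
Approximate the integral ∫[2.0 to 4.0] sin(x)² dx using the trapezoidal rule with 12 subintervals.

f(x) = sin(x)²
a = 2.0, b = 4.0, n = 12
h = (b - a)/n = 0.166667

Trapezoidal rule: (h/2)[f(x₀) + 2f(x₁) + 2f(x₂) + ... + f(xₙ)]

x_0 = 2.0000, f(x_0) = 0.826822, coefficient = 1
x_1 = 2.1667, f(x_1) = 0.685022, coefficient = 2
x_2 = 2.3333, f(x_2) = 0.522853, coefficient = 2
x_3 = 2.5000, f(x_3) = 0.358169, coefficient = 2
x_4 = 2.6667, f(x_4) = 0.209098, coefficient = 2
x_5 = 2.8333, f(x_5) = 0.092052, coefficient = 2
x_6 = 3.0000, f(x_6) = 0.019915, coefficient = 2
x_7 = 3.1667, f(x_7) = 0.000629, coefficient = 2
x_8 = 3.3333, f(x_8) = 0.036316, coefficient = 2
x_9 = 3.5000, f(x_9) = 0.123049, coefficient = 2
x_10 = 3.6667, f(x_10) = 0.251279, coefficient = 2
x_11 = 3.8333, f(x_11) = 0.406889, coefficient = 2
x_12 = 4.0000, f(x_12) = 0.572750, coefficient = 1

I ≈ (0.166667/2) × 6.810112 = 0.567509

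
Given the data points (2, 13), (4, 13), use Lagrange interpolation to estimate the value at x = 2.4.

Lagrange interpolation formula:
P(x) = Σ yᵢ × Lᵢ(x)
where Lᵢ(x) = Π_{j≠i} (x - xⱼ)/(xᵢ - xⱼ)

L_0(2.4) = (2.4 - 4)/(2 - 4) = 0.800000
L_1(2.4) = (2.4 - 2)/(4 - 2) = 0.200000

P(2.4) = 13×L_0(2.4) + 13×L_1(2.4)
P(2.4) = 13.000000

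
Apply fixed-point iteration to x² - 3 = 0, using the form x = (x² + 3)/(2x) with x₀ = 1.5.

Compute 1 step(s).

Equation: x² - 3 = 0
Fixed-point form: x = (x² + 3)/(2x)
x₀ = 1.5

x_1 = g(1.500000) = 1.750000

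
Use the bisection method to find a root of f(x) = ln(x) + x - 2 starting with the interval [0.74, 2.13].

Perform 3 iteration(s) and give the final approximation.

f(x) = ln(x) + x - 2
Initial interval: [0.74, 2.13]

Iteration 1:
  c_1 = (0.740000 + 2.130000)/2 = 1.435000
  f(c_1) = f(1.435000) = -0.203835
  f(a) × f(c) ≥ 0, new interval: [1.435000, 2.130000]
Iteration 2:
  c_2 = (1.435000 + 2.130000)/2 = 1.782500
  f(c_2) = f(1.782500) = 0.360517
  f(a) × f(c) < 0, new interval: [1.435000, 1.782500]
Iteration 3:
  c_3 = (1.435000 + 1.782500)/2 = 1.608750
  f(c_3) = f(1.608750) = 0.084207
  f(a) × f(c) < 0, new interval: [1.435000, 1.608750]

After 3 iteration(s), the approximation is c_3 = 1.608750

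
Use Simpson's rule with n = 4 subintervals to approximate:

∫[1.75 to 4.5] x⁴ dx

f(x) = x⁴
a = 1.75, b = 4.5, n = 4
h = (b - a)/n = 0.687500

Simpson's rule: (h/3)[f(x₀) + 4f(x₁) + 2f(x₂) + ... + f(xₙ)]

x_0 = 1.7500, f(x_0) = 9.378906, coefficient = 1
x_1 = 2.4375, f(x_1) = 35.300308, coefficient = 4
x_2 = 3.1250, f(x_2) = 95.367432, coefficient = 2
x_3 = 3.8125, f(x_3) = 211.270767, coefficient = 4
x_4 = 4.5000, f(x_4) = 410.062500, coefficient = 1

I ≈ (0.687500/3) × 1596.460571 = 365.855548
Exact value: 365.773633
Error: 0.081915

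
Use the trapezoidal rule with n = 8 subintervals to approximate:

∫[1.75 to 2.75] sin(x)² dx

f(x) = sin(x)²
a = 1.75, b = 2.75, n = 8
h = (b - a)/n = 0.125000

Trapezoidal rule: (h/2)[f(x₀) + 2f(x₁) + 2f(x₂) + ... + f(xₙ)]

x_0 = 1.7500, f(x_0) = 0.968228, coefficient = 1
x_1 = 1.8750, f(x_1) = 0.910280, coefficient = 2
x_2 = 2.0000, f(x_2) = 0.826822, coefficient = 2
x_3 = 2.1250, f(x_3) = 0.723044, coefficient = 2
x_4 = 2.2500, f(x_4) = 0.605398, coefficient = 2
x_5 = 2.3750, f(x_5) = 0.481199, coefficient = 2
x_6 = 2.5000, f(x_6) = 0.358169, coefficient = 2
x_7 = 2.6250, f(x_7) = 0.243957, coefficient = 2
x_8 = 2.7500, f(x_8) = 0.145665, coefficient = 1

I ≈ (0.125000/2) × 9.411630 = 0.588227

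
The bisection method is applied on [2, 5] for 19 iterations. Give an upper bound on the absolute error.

Bisection error bound: |error| ≤ (b-a)/2^n
|error| ≤ (5 - 2)/2^19 = 3/2^19
|error| ≤ 0.0000057220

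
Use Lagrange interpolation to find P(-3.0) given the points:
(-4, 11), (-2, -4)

Lagrange interpolation formula:
P(x) = Σ yᵢ × Lᵢ(x)
where Lᵢ(x) = Π_{j≠i} (x - xⱼ)/(xᵢ - xⱼ)

L_0(-3.0) = (-3.0 - (-2))/(-4 - (-2)) = 0.500000
L_1(-3.0) = (-3.0 - (-4))/(-2 - (-4)) = 0.500000

P(-3.0) = 11×L_0(-3.0) + (-4)×L_1(-3.0)
P(-3.0) = 3.500000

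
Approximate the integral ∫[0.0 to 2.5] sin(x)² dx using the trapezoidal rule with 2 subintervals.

f(x) = sin(x)²
a = 0.0, b = 2.5, n = 2
h = (b - a)/n = 1.250000

Trapezoidal rule: (h/2)[f(x₀) + 2f(x₁) + 2f(x₂) + ... + f(xₙ)]

x_0 = 0.0000, f(x_0) = 0.000000, coefficient = 1
x_1 = 1.2500, f(x_1) = 0.900572, coefficient = 2
x_2 = 2.5000, f(x_2) = 0.358169, coefficient = 1

I ≈ (1.250000/2) × 2.159313 = 1.349570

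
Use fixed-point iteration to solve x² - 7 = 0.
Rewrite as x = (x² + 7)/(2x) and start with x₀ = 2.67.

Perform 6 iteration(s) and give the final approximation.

Equation: x² - 7 = 0
Fixed-point form: x = (x² + 7)/(2x)
x₀ = 2.67

x_1 = g(2.670000) = 2.645861
x_2 = g(2.645861) = 2.645751
x_3 = g(2.645751) = 2.645751
x_4 = g(2.645751) = 2.645751
x_5 = g(2.645751) = 2.645751
x_6 = g(2.645751) = 2.645751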